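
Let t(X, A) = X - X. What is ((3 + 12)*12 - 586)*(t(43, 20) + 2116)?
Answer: -859096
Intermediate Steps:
t(X, A) = 0
((3 + 12)*12 - 586)*(t(43, 20) + 2116) = ((3 + 12)*12 - 586)*(0 + 2116) = (15*12 - 586)*2116 = (180 - 586)*2116 = -406*2116 = -859096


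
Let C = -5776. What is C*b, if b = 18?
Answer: -103968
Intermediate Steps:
C*b = -5776*18 = -103968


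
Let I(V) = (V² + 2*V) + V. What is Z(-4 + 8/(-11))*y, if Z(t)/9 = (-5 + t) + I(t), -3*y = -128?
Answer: -72576/121 ≈ -599.80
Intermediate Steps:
y = 128/3 (y = -⅓*(-128) = 128/3 ≈ 42.667)
I(V) = V² + 3*V
Z(t) = -45 + 9*t + 9*t*(3 + t) (Z(t) = 9*((-5 + t) + t*(3 + t)) = 9*(-5 + t + t*(3 + t)) = -45 + 9*t + 9*t*(3 + t))
Z(-4 + 8/(-11))*y = (-45 + 9*(-4 + 8/(-11)) + 9*(-4 + 8/(-11))*(3 + (-4 + 8/(-11))))*(128/3) = (-45 + 9*(-4 + 8*(-1/11)) + 9*(-4 + 8*(-1/11))*(3 + (-4 + 8*(-1/11))))*(128/3) = (-45 + 9*(-4 - 8/11) + 9*(-4 - 8/11)*(3 + (-4 - 8/11)))*(128/3) = (-45 + 9*(-52/11) + 9*(-52/11)*(3 - 52/11))*(128/3) = (-45 - 468/11 + 9*(-52/11)*(-19/11))*(128/3) = (-45 - 468/11 + 8892/121)*(128/3) = -1701/121*128/3 = -72576/121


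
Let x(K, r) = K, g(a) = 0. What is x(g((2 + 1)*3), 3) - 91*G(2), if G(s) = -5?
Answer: 455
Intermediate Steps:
x(g((2 + 1)*3), 3) - 91*G(2) = 0 - 91*(-5) = 0 + 455 = 455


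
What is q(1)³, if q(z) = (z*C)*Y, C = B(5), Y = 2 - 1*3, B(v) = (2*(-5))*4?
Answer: 64000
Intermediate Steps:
B(v) = -40 (B(v) = -10*4 = -40)
Y = -1 (Y = 2 - 3 = -1)
C = -40
q(z) = 40*z (q(z) = (z*(-40))*(-1) = -40*z*(-1) = 40*z)
q(1)³ = (40*1)³ = 40³ = 64000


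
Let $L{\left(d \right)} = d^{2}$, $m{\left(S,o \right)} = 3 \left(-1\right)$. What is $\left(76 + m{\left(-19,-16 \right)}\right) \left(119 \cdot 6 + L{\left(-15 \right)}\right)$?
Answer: $68547$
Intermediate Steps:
$m{\left(S,o \right)} = -3$
$\left(76 + m{\left(-19,-16 \right)}\right) \left(119 \cdot 6 + L{\left(-15 \right)}\right) = \left(76 - 3\right) \left(119 \cdot 6 + \left(-15\right)^{2}\right) = 73 \left(714 + 225\right) = 73 \cdot 939 = 68547$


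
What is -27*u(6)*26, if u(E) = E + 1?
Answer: -4914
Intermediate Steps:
u(E) = 1 + E
-27*u(6)*26 = -27*(1 + 6)*26 = -27*7*26 = -189*26 = -4914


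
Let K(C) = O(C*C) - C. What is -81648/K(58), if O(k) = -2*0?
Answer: 40824/29 ≈ 1407.7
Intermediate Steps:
O(k) = 0
K(C) = -C (K(C) = 0 - C = -C)
-81648/K(58) = -81648/((-1*58)) = -81648/(-58) = -81648*(-1/58) = 40824/29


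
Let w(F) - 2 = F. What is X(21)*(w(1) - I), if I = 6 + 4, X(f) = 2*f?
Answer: -294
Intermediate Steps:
w(F) = 2 + F
I = 10
X(21)*(w(1) - I) = (2*21)*((2 + 1) - 1*10) = 42*(3 - 10) = 42*(-7) = -294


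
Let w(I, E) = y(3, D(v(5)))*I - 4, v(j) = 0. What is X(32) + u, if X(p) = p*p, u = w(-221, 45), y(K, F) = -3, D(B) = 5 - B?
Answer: 1683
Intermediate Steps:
w(I, E) = -4 - 3*I (w(I, E) = -3*I - 4 = -4 - 3*I)
u = 659 (u = -4 - 3*(-221) = -4 + 663 = 659)
X(p) = p²
X(32) + u = 32² + 659 = 1024 + 659 = 1683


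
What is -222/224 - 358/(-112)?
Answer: 247/112 ≈ 2.2054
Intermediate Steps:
-222/224 - 358/(-112) = -222*1/224 - 358*(-1/112) = -111/112 + 179/56 = 247/112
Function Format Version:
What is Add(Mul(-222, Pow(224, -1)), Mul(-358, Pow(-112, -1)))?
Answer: Rational(247, 112) ≈ 2.2054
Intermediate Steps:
Add(Mul(-222, Pow(224, -1)), Mul(-358, Pow(-112, -1))) = Add(Mul(-222, Rational(1, 224)), Mul(-358, Rational(-1, 112))) = Add(Rational(-111, 112), Rational(179, 56)) = Rational(247, 112)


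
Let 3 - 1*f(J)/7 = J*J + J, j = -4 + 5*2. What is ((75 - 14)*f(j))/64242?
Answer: -5551/21414 ≈ -0.25922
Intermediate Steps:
j = 6 (j = -4 + 10 = 6)
f(J) = 21 - 7*J - 7*J² (f(J) = 21 - 7*(J*J + J) = 21 - 7*(J² + J) = 21 - 7*(J + J²) = 21 + (-7*J - 7*J²) = 21 - 7*J - 7*J²)
((75 - 14)*f(j))/64242 = ((75 - 14)*(21 - 7*6 - 7*6²))/64242 = (61*(21 - 42 - 7*36))*(1/64242) = (61*(21 - 42 - 252))*(1/64242) = (61*(-273))*(1/64242) = -16653*1/64242 = -5551/21414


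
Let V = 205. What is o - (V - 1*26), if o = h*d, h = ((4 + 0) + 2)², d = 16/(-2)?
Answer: -467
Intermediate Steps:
d = -8 (d = 16*(-½) = -8)
h = 36 (h = (4 + 2)² = 6² = 36)
o = -288 (o = 36*(-8) = -288)
o - (V - 1*26) = -288 - (205 - 1*26) = -288 - (205 - 26) = -288 - 1*179 = -288 - 179 = -467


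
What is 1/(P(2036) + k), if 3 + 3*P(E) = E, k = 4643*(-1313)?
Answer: -3/18286744 ≈ -1.6405e-7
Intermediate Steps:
k = -6096259
P(E) = -1 + E/3
1/(P(2036) + k) = 1/((-1 + (⅓)*2036) - 6096259) = 1/((-1 + 2036/3) - 6096259) = 1/(2033/3 - 6096259) = 1/(-18286744/3) = -3/18286744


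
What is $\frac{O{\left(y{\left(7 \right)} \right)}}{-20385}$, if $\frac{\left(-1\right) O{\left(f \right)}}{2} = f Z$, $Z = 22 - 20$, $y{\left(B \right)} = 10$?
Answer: $\frac{8}{4077} \approx 0.0019622$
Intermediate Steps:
$Z = 2$
$O{\left(f \right)} = - 4 f$ ($O{\left(f \right)} = - 2 f 2 = - 2 \cdot 2 f = - 4 f$)
$\frac{O{\left(y{\left(7 \right)} \right)}}{-20385} = \frac{\left(-4\right) 10}{-20385} = \left(-40\right) \left(- \frac{1}{20385}\right) = \frac{8}{4077}$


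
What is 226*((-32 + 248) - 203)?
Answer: 2938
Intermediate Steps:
226*((-32 + 248) - 203) = 226*(216 - 203) = 226*13 = 2938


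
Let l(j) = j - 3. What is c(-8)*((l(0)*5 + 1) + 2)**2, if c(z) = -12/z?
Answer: 216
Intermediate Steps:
l(j) = -3 + j
c(-8)*((l(0)*5 + 1) + 2)**2 = (-12/(-8))*(((-3 + 0)*5 + 1) + 2)**2 = (-12*(-1/8))*((-3*5 + 1) + 2)**2 = 3*((-15 + 1) + 2)**2/2 = 3*(-14 + 2)**2/2 = (3/2)*(-12)**2 = (3/2)*144 = 216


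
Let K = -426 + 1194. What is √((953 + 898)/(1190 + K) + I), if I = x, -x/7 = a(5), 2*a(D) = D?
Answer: I*√15866653/979 ≈ 4.0687*I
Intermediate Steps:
a(D) = D/2
K = 768
x = -35/2 (x = -7*5/2 = -35/2 ≈ -17.500)
I = -35/2 ≈ -17.500
√((953 + 898)/(1190 + K) + I) = √((953 + 898)/(1190 + 768) - 35/2) = √(1851/1958 - 35/2) = √(-16207/979) = I*√15866653/979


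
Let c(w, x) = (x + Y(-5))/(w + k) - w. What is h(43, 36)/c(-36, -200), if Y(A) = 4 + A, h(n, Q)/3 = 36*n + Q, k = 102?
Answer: 104544/725 ≈ 144.20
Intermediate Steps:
h(n, Q) = 3*Q + 108*n (h(n, Q) = 3*(36*n + Q) = 3*(Q + 36*n) = 3*Q + 108*n)
c(w, x) = -w + (-1 + x)/(102 + w) (c(w, x) = (x + (4 - 5))/(w + 102) - w = (x - 1)/(102 + w) - w = (-1 + x)/(102 + w) - w = -w + (-1 + x)/(102 + w))
h(43, 36)/c(-36, -200) = (3*36 + 108*43)/(((-1 - 200 - 1*(-36)² - 102*(-36))/(102 - 36))) = (108 + 4644)/(((-1 - 200 - 1*1296 + 3672)/66)) = 4752/(((-1 - 200 - 1296 + 3672)/66)) = 4752/(((1/66)*2175)) = 4752/(725/22) = 4752*(22/725) = 104544/725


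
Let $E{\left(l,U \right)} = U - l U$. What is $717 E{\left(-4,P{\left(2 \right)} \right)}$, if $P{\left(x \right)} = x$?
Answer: $7170$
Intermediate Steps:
$E{\left(l,U \right)} = U - U l$
$717 E{\left(-4,P{\left(2 \right)} \right)} = 717 \cdot 2 \left(1 - -4\right) = 717 \cdot 2 \left(1 + 4\right) = 717 \cdot 2 \cdot 5 = 717 \cdot 10 = 7170$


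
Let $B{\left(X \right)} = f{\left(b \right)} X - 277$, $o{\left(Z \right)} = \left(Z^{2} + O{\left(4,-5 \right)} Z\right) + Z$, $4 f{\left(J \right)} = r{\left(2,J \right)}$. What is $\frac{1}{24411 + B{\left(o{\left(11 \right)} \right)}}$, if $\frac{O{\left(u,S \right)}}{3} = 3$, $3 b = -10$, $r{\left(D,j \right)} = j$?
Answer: $\frac{2}{47883} \approx 4.1768 \cdot 10^{-5}$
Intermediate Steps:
$b = - \frac{10}{3}$ ($b = \frac{1}{3} \left(-10\right) = - \frac{10}{3} \approx -3.3333$)
$f{\left(J \right)} = \frac{J}{4}$
$O{\left(u,S \right)} = 9$ ($O{\left(u,S \right)} = 3 \cdot 3 = 9$)
$o{\left(Z \right)} = Z^{2} + 10 Z$ ($o{\left(Z \right)} = \left(Z^{2} + 9 Z\right) + Z = Z^{2} + 10 Z$)
$B{\left(X \right)} = -277 - \frac{5 X}{6}$ ($B{\left(X \right)} = \frac{1}{4} \left(- \frac{10}{3}\right) X - 277 = - \frac{5 X}{6} - 277 = -277 - \frac{5 X}{6}$)
$\frac{1}{24411 + B{\left(o{\left(11 \right)} \right)}} = \frac{1}{24411 - \left(277 + \frac{5 \cdot 11 \left(10 + 11\right)}{6}\right)} = \frac{1}{24411 - \left(277 + \frac{5 \cdot 11 \cdot 21}{6}\right)} = \frac{1}{24411 - \frac{939}{2}} = \frac{1}{\frac{47883}{2}} = \frac{2}{47883}$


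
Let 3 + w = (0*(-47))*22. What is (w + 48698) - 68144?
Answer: -19449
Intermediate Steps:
w = -3 (w = -3 + (0*(-47))*22 = -3 + 0*22 = -3 + 0 = -3)
(w + 48698) - 68144 = (-3 + 48698) - 68144 = 48695 - 68144 = -19449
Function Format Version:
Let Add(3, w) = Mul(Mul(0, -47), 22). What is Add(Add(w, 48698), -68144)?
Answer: -19449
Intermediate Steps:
w = -3 (w = Add(-3, Mul(Mul(0, -47), 22)) = Add(-3, Mul(0, 22)) = Add(-3, 0) = -3)
Add(Add(w, 48698), -68144) = Add(Add(-3, 48698), -68144) = Add(48695, -68144) = -19449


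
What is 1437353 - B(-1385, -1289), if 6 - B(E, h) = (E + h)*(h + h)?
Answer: 8330919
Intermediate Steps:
B(E, h) = 6 - 2*h*(E + h) (B(E, h) = 6 - (E + h)*(h + h) = 6 - (E + h)*2*h = 6 - 2*h*(E + h))
1437353 - B(-1385, -1289) = 1437353 - (6 - 2*(-1289)² - 2*(-1385)*(-1289)) = 1437353 - (6 - 2*1661521 - 3570530) = 1437353 - (6 - 3323042 - 3570530) = 1437353 - 1*(-6893566) = 1437353 + 6893566 = 8330919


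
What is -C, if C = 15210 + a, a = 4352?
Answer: -19562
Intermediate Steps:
C = 19562 (C = 15210 + 4352 = 19562)
-C = -1*19562 = -19562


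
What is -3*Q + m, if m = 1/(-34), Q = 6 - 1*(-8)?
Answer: -1429/34 ≈ -42.029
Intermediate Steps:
Q = 14 (Q = 6 + 8 = 14)
m = -1/34 ≈ -0.029412
-3*Q + m = -3*14 - 1/34 = -42 - 1/34 = -1429/34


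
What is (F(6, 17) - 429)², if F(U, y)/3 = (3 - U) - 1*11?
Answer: 221841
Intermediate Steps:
F(U, y) = -24 - 3*U (F(U, y) = 3*((3 - U) - 1*11) = 3*((3 - U) - 11) = 3*(-8 - U) = -24 - 3*U)
(F(6, 17) - 429)² = ((-24 - 3*6) - 429)² = ((-24 - 18) - 429)² = (-42 - 429)² = (-471)² = 221841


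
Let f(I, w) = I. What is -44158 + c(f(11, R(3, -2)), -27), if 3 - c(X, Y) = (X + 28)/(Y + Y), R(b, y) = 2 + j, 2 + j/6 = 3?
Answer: -794777/18 ≈ -44154.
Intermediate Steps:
j = 6 (j = -12 + 6*3 = -12 + 18 = 6)
R(b, y) = 8 (R(b, y) = 2 + 6 = 8)
c(X, Y) = 3 - (28 + X)/(2*Y) (c(X, Y) = 3 - (X + 28)/(Y + Y) = 3 - (28 + X)/(2*Y))
-44158 + c(f(11, R(3, -2)), -27) = -44158 + (½)*(-28 - 1*11 + 6*(-27))/(-27) = -44158 + (½)*(-1/27)*(-28 - 11 - 162) = -44158 + (½)*(-1/27)*(-201) = -44158 + 67/18 = -794777/18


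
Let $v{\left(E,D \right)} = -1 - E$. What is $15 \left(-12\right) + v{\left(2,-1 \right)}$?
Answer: $-183$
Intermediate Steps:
$15 \left(-12\right) + v{\left(2,-1 \right)} = 15 \left(-12\right) - 3 = -180 - 3 = -183$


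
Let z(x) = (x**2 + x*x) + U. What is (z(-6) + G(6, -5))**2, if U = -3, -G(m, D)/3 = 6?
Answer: 2601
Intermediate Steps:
G(m, D) = -18 (G(m, D) = -3*6 = -18)
z(x) = -3 + 2*x**2 (z(x) = (x**2 + x*x) - 3 = (x**2 + x**2) - 3 = 2*x**2 - 3 = -3 + 2*x**2)
(z(-6) + G(6, -5))**2 = ((-3 + 2*(-6)**2) - 18)**2 = ((-3 + 2*36) - 18)**2 = ((-3 + 72) - 18)**2 = (69 - 18)**2 = 51**2 = 2601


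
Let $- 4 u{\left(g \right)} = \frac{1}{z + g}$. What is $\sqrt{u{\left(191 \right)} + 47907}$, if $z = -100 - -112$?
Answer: $\frac{\sqrt{7896798049}}{406} \approx 218.88$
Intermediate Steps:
$z = 12$ ($z = -100 + 112 = 12$)
$u{\left(g \right)} = - \frac{1}{4 \left(12 + g\right)}$
$\sqrt{u{\left(191 \right)} + 47907} = \sqrt{- \frac{1}{48 + 4 \cdot 191} + 47907} = \sqrt{- \frac{1}{48 + 764} + 47907} = \sqrt{- \frac{1}{812} + 47907} = \sqrt{\frac{38900483}{812}} = \frac{\sqrt{7896798049}}{406}$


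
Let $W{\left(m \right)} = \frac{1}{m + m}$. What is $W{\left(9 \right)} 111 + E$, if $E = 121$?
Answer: $\frac{763}{6} \approx 127.17$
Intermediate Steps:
$W{\left(m \right)} = \frac{1}{2 m}$
$W{\left(9 \right)} 111 + E = \frac{1}{2 \cdot 9} \cdot 111 + 121 = \frac{1}{2} \cdot \frac{1}{9} \cdot 111 + 121 = \frac{1}{18} \cdot 111 + 121 = \frac{37}{6} + 121 = \frac{763}{6}$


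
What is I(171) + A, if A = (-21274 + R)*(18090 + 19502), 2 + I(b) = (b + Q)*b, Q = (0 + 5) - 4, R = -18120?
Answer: -1480869838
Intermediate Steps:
Q = 1 (Q = 5 - 4 = 1)
I(b) = -2 + b*(1 + b) (I(b) = -2 + (b + 1)*b = -2 + (1 + b)*b = -2 + b*(1 + b))
A = -1480899248 (A = (-21274 - 18120)*(18090 + 19502) = -39394*37592 = -1480899248)
I(171) + A = (-2 + 171 + 171²) - 1480899248 = (-2 + 171 + 29241) - 1480899248 = 29410 - 1480899248 = -1480869838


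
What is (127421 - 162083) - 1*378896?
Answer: -413558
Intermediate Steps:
(127421 - 162083) - 1*378896 = -34662 - 378896 = -413558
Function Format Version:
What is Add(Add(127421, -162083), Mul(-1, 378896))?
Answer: -413558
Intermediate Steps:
Add(Add(127421, -162083), Mul(-1, 378896)) = Add(-34662, -378896) = -413558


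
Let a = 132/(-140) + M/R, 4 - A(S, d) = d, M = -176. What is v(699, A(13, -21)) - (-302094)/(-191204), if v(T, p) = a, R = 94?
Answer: -53169629/12097330 ≈ -4.3952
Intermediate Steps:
A(S, d) = 4 - d
a = -4631/1645 (a = 132/(-140) - 176/94 = 132*(-1/140) - 176*1/94 = -33/35 - 88/47 = -4631/1645 ≈ -2.8152)
v(T, p) = -4631/1645
v(699, A(13, -21)) - (-302094)/(-191204) = -4631/1645 - (-302094)/(-191204) = -4631/1645 - (-302094)*(-1)/191204 = -4631/1645 - 1*11619/7354 = -4631/1645 - 11619/7354 = -53169629/12097330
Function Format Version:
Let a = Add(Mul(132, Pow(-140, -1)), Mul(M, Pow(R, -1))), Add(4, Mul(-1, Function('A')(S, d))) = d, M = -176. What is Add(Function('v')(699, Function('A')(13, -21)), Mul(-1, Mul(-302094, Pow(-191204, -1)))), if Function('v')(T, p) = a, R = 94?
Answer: Rational(-53169629, 12097330) ≈ -4.3952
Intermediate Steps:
Function('A')(S, d) = Add(4, Mul(-1, d))
a = Rational(-4631, 1645) (a = Add(Mul(132, Pow(-140, -1)), Mul(-176, Pow(94, -1))) = Add(Mul(132, Rational(-1, 140)), Mul(-176, Rational(1, 94))) = Add(Rational(-33, 35), Rational(-88, 47)) = Rational(-4631, 1645) ≈ -2.8152)
Function('v')(T, p) = Rational(-4631, 1645)
Add(Function('v')(699, Function('A')(13, -21)), Mul(-1, Mul(-302094, Pow(-191204, -1)))) = Add(Rational(-4631, 1645), Mul(-1, Mul(-302094, Pow(-191204, -1)))) = Add(Rational(-4631, 1645), Mul(-1, Mul(-302094, Rational(-1, 191204)))) = Add(Rational(-4631, 1645), Mul(-1, Rational(11619, 7354))) = Add(Rational(-4631, 1645), Rational(-11619, 7354)) = Rational(-53169629, 12097330)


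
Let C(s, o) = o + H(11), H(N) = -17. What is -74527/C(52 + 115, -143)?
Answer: 74527/160 ≈ 465.79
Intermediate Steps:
C(s, o) = -17 + o (C(s, o) = o - 17 = -17 + o)
-74527/C(52 + 115, -143) = -74527/(-17 - 143) = -74527/(-160) = -74527*(-1/160) = 74527/160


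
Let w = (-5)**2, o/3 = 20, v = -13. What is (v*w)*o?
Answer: -19500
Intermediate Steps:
o = 60 (o = 3*20 = 60)
w = 25
(v*w)*o = -13*25*60 = -325*60 = -19500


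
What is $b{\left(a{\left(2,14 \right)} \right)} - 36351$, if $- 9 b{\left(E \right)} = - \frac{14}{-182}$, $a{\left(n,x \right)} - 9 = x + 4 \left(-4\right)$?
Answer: $- \frac{4253068}{117} \approx -36351.0$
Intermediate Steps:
$a{\left(n,x \right)} = -7 + x$ ($a{\left(n,x \right)} = 9 + \left(x + 4 \left(-4\right)\right) = 9 + \left(x - 16\right) = 9 + \left(-16 + x\right) = -7 + x$)
$b{\left(E \right)} = - \frac{1}{117}$ ($b{\left(E \right)} = - \frac{\left(-14\right) \frac{1}{-182}}{9} = - \frac{\left(-14\right) \left(- \frac{1}{182}\right)}{9} = \left(- \frac{1}{9}\right) \frac{1}{13} = - \frac{1}{117}$)
$b{\left(a{\left(2,14 \right)} \right)} - 36351 = - \frac{1}{117} - 36351 = - \frac{4253068}{117}$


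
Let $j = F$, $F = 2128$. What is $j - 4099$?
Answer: $-1971$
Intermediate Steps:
$j = 2128$
$j - 4099 = 2128 - 4099 = -1971$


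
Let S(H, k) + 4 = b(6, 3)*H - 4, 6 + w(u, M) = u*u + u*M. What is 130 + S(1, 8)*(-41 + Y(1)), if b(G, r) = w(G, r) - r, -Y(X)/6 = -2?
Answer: -943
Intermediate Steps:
Y(X) = 12 (Y(X) = -6*(-2) = 12)
w(u, M) = -6 + u² + M*u (w(u, M) = -6 + (u*u + u*M) = -6 + (u² + M*u) = -6 + u² + M*u)
b(G, r) = -6 + G² - r + G*r (b(G, r) = (-6 + G² + r*G) - r = (-6 + G² + G*r) - r = -6 + G² - r + G*r)
S(H, k) = -8 + 45*H (S(H, k) = -4 + ((-6 + 6² - 1*3 + 6*3)*H - 4) = -4 + ((-6 + 36 - 3 + 18)*H - 4) = -4 + (45*H - 4) = -4 + (-4 + 45*H) = -8 + 45*H)
130 + S(1, 8)*(-41 + Y(1)) = 130 + (-8 + 45*1)*(-41 + 12) = 130 + (-8 + 45)*(-29) = 130 + 37*(-29) = 130 - 1073 = -943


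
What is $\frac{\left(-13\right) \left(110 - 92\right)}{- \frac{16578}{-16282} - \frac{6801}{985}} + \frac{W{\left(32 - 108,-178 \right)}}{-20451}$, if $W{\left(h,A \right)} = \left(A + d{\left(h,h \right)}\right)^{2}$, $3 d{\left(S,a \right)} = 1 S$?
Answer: $\frac{54634642397785}{1448000619714} \approx 37.731$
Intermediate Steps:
$d{\left(S,a \right)} = \frac{S}{3}$ ($d{\left(S,a \right)} = \frac{1 S}{3} = \frac{S}{3}$)
$W{\left(h,A \right)} = \left(A + \frac{h}{3}\right)^{2}$
$\frac{\left(-13\right) \left(110 - 92\right)}{- \frac{16578}{-16282} - \frac{6801}{985}} + \frac{W{\left(32 - 108,-178 \right)}}{-20451} = \frac{\left(-13\right) \left(110 - 92\right)}{- \frac{16578}{-16282} - \frac{6801}{985}} + \frac{\frac{1}{9} \left(\left(32 - 108\right) + 3 \left(-178\right)\right)^{2}}{-20451} = \frac{\left(-13\right) 18}{\left(-16578\right) \left(- \frac{1}{16282}\right) - \frac{6801}{985}} + \frac{\left(-76 - 534\right)^{2}}{9} \left(- \frac{1}{20451}\right) = - \frac{234}{\frac{8289}{8141} - \frac{6801}{985}} + \frac{\left(-610\right)^{2}}{9} \left(- \frac{1}{20451}\right) = - \frac{234}{- \frac{47202276}{8018885}} + \frac{1}{9} \cdot 372100 \left(- \frac{1}{20451}\right) = \left(-234\right) \left(- \frac{8018885}{47202276}\right) + \frac{372100}{9} \left(- \frac{1}{20451}\right) = \frac{312736515}{7867046} - \frac{372100}{184059} = \frac{54634642397785}{1448000619714}$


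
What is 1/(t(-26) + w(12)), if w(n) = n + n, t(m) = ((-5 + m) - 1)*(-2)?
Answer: 1/88 ≈ 0.011364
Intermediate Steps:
t(m) = 12 - 2*m (t(m) = (-6 + m)*(-2) = 12 - 2*m)
w(n) = 2*n
1/(t(-26) + w(12)) = 1/((12 - 2*(-26)) + 2*12) = 1/((12 + 52) + 24) = 1/(64 + 24) = 1/88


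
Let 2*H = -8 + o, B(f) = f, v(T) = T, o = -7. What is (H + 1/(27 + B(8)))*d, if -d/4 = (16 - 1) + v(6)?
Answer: 3138/5 ≈ 627.60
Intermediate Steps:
d = -84 (d = -4*((16 - 1) + 6) = -4*(15 + 6) = -4*21 = -84)
H = -15/2 (H = (-8 - 7)/2 = (½)*(-15) = -15/2 ≈ -7.5000)
(H + 1/(27 + B(8)))*d = (-15/2 + 1/(27 + 8))*(-84) = (-15/2 + 1/35)*(-84) = -523/70*(-84) = 3138/5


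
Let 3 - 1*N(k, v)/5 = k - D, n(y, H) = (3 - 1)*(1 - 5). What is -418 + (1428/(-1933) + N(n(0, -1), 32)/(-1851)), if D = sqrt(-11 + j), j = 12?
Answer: -499452034/1192661 ≈ -418.77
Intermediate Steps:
D = 1 (D = sqrt(-11 + 12) = sqrt(1) = 1)
n(y, H) = -8 (n(y, H) = 2*(-4) = -8)
N(k, v) = 20 - 5*k (N(k, v) = 15 - 5*(k - 1*1) = 15 - 5*(k - 1) = 15 - 5*(-1 + k) = 15 + (5 - 5*k) = 20 - 5*k)
-418 + (1428/(-1933) + N(n(0, -1), 32)/(-1851)) = -418 + (1428/(-1933) + (20 - 5*(-8))/(-1851)) = -418 + (1428*(-1/1933) + (20 + 40)*(-1/1851)) = -418 + (-1428/1933 + 60*(-1/1851)) = -418 + (-1428/1933 - 20/617) = -418 - 919736/1192661 = -499452034/1192661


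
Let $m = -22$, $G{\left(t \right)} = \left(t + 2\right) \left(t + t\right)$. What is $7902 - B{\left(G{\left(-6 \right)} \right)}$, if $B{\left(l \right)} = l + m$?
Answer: $7876$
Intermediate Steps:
$G{\left(t \right)} = 2 t \left(2 + t\right)$ ($G{\left(t \right)} = \left(2 + t\right) 2 t = 2 t \left(2 + t\right)$)
$B{\left(l \right)} = -22 + l$ ($B{\left(l \right)} = l - 22 = -22 + l$)
$7902 - B{\left(G{\left(-6 \right)} \right)} = 7902 - \left(-22 + 2 \left(-6\right) \left(2 - 6\right)\right) = 7902 - \left(-22 + 2 \left(-6\right) \left(-4\right)\right) = 7902 - \left(-22 + 48\right) = 7902 - 26 = 7876$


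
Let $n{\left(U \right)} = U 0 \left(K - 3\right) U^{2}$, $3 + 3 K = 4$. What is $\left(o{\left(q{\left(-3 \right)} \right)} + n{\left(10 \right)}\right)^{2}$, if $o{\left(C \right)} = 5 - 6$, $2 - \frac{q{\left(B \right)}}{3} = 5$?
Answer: $1$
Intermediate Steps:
$K = \frac{1}{3}$ ($K = -1 + \frac{1}{3} \cdot 4 = -1 + \frac{4}{3} = \frac{1}{3} \approx 0.33333$)
$n{\left(U \right)} = 0$ ($n{\left(U \right)} = U 0 \left(\frac{1}{3} - 3\right) U^{2} = 0 \left(\frac{1}{3} - 3\right) U^{2} = 0 \left(- \frac{8}{3}\right) U^{2} = 0 U^{2} = 0$)
$q{\left(B \right)} = -9$ ($q{\left(B \right)} = 6 - 15 = -9$)
$o{\left(C \right)} = -1$ ($o{\left(C \right)} = 5 - 6 = -1$)
$\left(o{\left(q{\left(-3 \right)} \right)} + n{\left(10 \right)}\right)^{2} = \left(-1 + 0\right)^{2} = \left(-1\right)^{2} = 1$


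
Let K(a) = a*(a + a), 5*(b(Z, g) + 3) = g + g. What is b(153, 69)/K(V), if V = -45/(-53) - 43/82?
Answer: 1161594534/9954605 ≈ 116.69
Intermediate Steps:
V = 1411/4346 (V = -45*(-1/53) - 43*1/82 = 45/53 - 43/82 = 1411/4346 ≈ 0.32467)
b(Z, g) = -3 + 2*g/5 (b(Z, g) = -3 + (g + g)/5 = -3 + (2*g)/5 = -3 + 2*g/5)
K(a) = 2*a² (K(a) = a*(2*a) = 2*a²)
b(153, 69)/K(V) = (-3 + (⅖)*69)/((2*(1411/4346)²)) = (-3 + 138/5)/((2*(1990921/18887716))) = 123/(5*(1990921/9443858)) = (123/5)*(9443858/1990921) = 1161594534/9954605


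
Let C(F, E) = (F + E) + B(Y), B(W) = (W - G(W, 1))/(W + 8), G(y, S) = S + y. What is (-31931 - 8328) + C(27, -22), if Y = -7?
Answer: -40255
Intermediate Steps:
B(W) = -1/(8 + W) (B(W) = (W - (1 + W))/(W + 8) = (W + (-1 - W))/(8 + W) = -1/(8 + W))
C(F, E) = -1 + E + F (C(F, E) = (F + E) - 1/(8 - 7) = (E + F) - 1/1 = (E + F) - 1*1 = (E + F) - 1 = -1 + E + F)
(-31931 - 8328) + C(27, -22) = (-31931 - 8328) + (-1 - 22 + 27) = -40259 + 4 = -40255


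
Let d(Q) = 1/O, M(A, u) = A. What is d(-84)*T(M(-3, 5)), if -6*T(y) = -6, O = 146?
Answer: 1/146 ≈ 0.0068493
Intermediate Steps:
d(Q) = 1/146
T(y) = 1 (T(y) = -⅙*(-6) = 1)
d(-84)*T(M(-3, 5)) = (1/146)*1 = 1/146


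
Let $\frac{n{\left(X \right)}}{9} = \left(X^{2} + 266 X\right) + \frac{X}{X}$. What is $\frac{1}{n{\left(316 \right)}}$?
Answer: $\frac{1}{1655217} \approx 6.0415 \cdot 10^{-7}$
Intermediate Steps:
$n{\left(X \right)} = 9 + 9 X^{2} + 2394 X$ ($n{\left(X \right)} = 9 \left(\left(X^{2} + 266 X\right) + \frac{X}{X}\right) = 9 \left(\left(X^{2} + 266 X\right) + 1\right) = 9 \left(1 + X^{2} + 266 X\right) = 9 + 9 X^{2} + 2394 X$)
$\frac{1}{n{\left(316 \right)}} = \frac{1}{9 + 9 \cdot 316^{2} + 2394 \cdot 316} = \frac{1}{9 + 9 \cdot 99856 + 756504} = \frac{1}{9 + 898704 + 756504} = \frac{1}{1655217}$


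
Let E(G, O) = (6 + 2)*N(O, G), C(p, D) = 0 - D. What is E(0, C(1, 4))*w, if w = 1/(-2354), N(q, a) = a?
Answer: 0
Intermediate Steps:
C(p, D) = -D
E(G, O) = 8*G (E(G, O) = (6 + 2)*G = 8*G)
w = -1/2354 ≈ -0.00042481
E(0, C(1, 4))*w = (8*0)*(-1/2354) = 0*(-1/2354) = 0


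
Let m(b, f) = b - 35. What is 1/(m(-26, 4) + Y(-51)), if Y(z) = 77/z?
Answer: -51/3188 ≈ -0.015997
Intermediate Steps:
m(b, f) = -35 + b
1/(m(-26, 4) + Y(-51)) = 1/((-35 - 26) + 77/(-51)) = 1/(-61 + 77*(-1/51)) = 1/(-61 - 77/51) = 1/(-3188/51) = -51/3188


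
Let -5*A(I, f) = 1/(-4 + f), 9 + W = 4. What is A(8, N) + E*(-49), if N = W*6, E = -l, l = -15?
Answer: -124949/170 ≈ -734.99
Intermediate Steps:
W = -5 (W = -9 + 4 = -5)
E = 15 (E = -1*(-15) = 15)
N = -30 (N = -5*6 = -30)
A(I, f) = -1/(5*(-4 + f))
A(8, N) + E*(-49) = -1/(-20 + 5*(-30)) + 15*(-49) = -1/(-20 - 150) - 735 = -1/(-170) - 735 = -1*(-1/170) - 735 = 1/170 - 735 = -124949/170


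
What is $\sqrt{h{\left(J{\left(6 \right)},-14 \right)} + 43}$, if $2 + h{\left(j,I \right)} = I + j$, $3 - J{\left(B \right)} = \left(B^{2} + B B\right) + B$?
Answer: $4 i \sqrt{3} \approx 6.9282 i$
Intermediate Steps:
$J{\left(B \right)} = 3 - B - 2 B^{2}$ ($J{\left(B \right)} = 3 - \left(\left(B^{2} + B B\right) + B\right) = 3 - \left(\left(B^{2} + B^{2}\right) + B\right) = 3 - \left(2 B^{2} + B\right) = 3 - \left(B + 2 B^{2}\right) = 3 - B - 2 B^{2}$)
$h{\left(j,I \right)} = -2 + I + j$ ($h{\left(j,I \right)} = -2 + \left(I + j\right) = -2 + I + j$)
$\sqrt{h{\left(J{\left(6 \right)},-14 \right)} + 43} = \sqrt{\left(-2 - 14 - \left(3 + 72\right)\right) + 43} = \sqrt{\left(-2 - 14 - 75\right) + 43} = \sqrt{-91 + 43} = \sqrt{-48} = 4 i \sqrt{3}$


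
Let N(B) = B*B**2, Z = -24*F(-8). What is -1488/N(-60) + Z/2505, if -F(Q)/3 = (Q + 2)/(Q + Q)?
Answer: 13277/751500 ≈ 0.017667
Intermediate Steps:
F(Q) = -3*(2 + Q)/(2*Q) (F(Q) = -3*(Q + 2)/(Q + Q) = -3*(2 + Q)/(2*Q))
Z = 27 (Z = -24*(-3/2 - 3/(-8)) = -24*(-3/2 - 3*(-1/8)) = -24*(-3/2 + 3/8) = -24*(-9/8) = 27)
N(B) = B**3
-1488/N(-60) + Z/2505 = -1488/((-60)**3) + 27/2505 = -1488/(-216000) + 27*(1/2505) = -1488*(-1/216000) + 9/835 = 31/4500 + 9/835 = 13277/751500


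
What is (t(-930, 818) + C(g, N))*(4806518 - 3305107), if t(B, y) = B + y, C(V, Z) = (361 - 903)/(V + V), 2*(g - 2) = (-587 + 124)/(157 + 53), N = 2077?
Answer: -234286178084/377 ≈ -6.2145e+8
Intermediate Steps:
g = 377/420 (g = 2 + ((-587 + 124)/(157 + 53))/2 = 2 + (-463/210)/2 = 2 + (-463*1/210)/2 = 2 + (½)*(-463/210) = 2 - 463/420 = 377/420 ≈ 0.89762)
C(V, Z) = -271/V (C(V, Z) = -542*1/(2*V) = -271/V)
(t(-930, 818) + C(g, N))*(4806518 - 3305107) = ((-930 + 818) - 271/377/420)*(4806518 - 3305107) = (-112 - 271*420/377)*1501411 = (-112 - 113820/377)*1501411 = -156044/377*1501411 = -234286178084/377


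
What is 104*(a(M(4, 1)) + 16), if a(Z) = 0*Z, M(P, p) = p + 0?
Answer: 1664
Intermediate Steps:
M(P, p) = p
a(Z) = 0
104*(a(M(4, 1)) + 16) = 104*(0 + 16) = 104*16 = 1664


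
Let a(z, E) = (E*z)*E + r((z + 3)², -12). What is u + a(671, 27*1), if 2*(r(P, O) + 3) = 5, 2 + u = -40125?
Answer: 898063/2 ≈ 4.4903e+5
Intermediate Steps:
u = -40127 (u = -2 - 40125 = -40127)
r(P, O) = -½ (r(P, O) = -3 + (½)*5 = -3 + 5/2 = -½)
a(z, E) = -½ + z*E² (a(z, E) = (E*z)*E - ½ = z*E² - ½ = -½ + z*E²)
u + a(671, 27*1) = -40127 + (-½ + 671*(27*1)²) = -40127 + (-½ + 671*27²) = -40127 + (-½ + 671*729) = -40127 + (-½ + 489159) = -40127 + 978317/2 = 898063/2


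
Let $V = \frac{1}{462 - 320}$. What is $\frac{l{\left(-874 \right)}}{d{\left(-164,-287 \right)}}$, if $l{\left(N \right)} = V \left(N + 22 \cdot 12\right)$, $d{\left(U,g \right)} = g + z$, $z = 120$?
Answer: $\frac{305}{11857} \approx 0.025723$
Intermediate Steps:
$V = \frac{1}{142}$ ($V = \frac{1}{462 - 320} = \frac{1}{142} \approx 0.0070423$)
$d{\left(U,g \right)} = 120 + g$ ($d{\left(U,g \right)} = g + 120 = 120 + g$)
$l{\left(N \right)} = \frac{132}{71} + \frac{N}{142}$ ($l{\left(N \right)} = \frac{N + 22 \cdot 12}{142} = \frac{N + 264}{142} = \frac{264 + N}{142} = \frac{132}{71} + \frac{N}{142}$)
$\frac{l{\left(-874 \right)}}{d{\left(-164,-287 \right)}} = \frac{\frac{132}{71} + \frac{1}{142} \left(-874\right)}{120 - 287} = \frac{\frac{132}{71} - \frac{437}{71}}{-167} = \left(- \frac{305}{71}\right) \left(- \frac{1}{167}\right) = \frac{305}{11857}$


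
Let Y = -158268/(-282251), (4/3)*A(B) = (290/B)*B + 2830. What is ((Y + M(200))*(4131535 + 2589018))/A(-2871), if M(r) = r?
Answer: 95110052360701/165116835 ≈ 5.7602e+5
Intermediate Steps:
A(B) = 2340 (A(B) = 3*((290/B)*B + 2830)/4 = 3*(290 + 2830)/4 = (3/4)*3120 = 2340)
Y = 158268/282251 (Y = -158268*(-1/282251) = 158268/282251 ≈ 0.56073)
((Y + M(200))*(4131535 + 2589018))/A(-2871) = ((158268/282251 + 200)*(4131535 + 2589018))/2340 = ((56608468/282251)*6720553)*(1/2340) = (380440209442804/282251)*(1/2340) = 95110052360701/165116835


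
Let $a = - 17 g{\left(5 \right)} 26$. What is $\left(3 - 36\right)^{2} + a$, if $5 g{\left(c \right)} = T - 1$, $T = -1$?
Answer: $\frac{6329}{5} \approx 1265.8$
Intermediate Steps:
$g{\left(c \right)} = - \frac{2}{5}$ ($g{\left(c \right)} = \frac{-1 - 1}{5} = \frac{1}{5} \left(-2\right) = - \frac{2}{5}$)
$a = \frac{884}{5}$ ($a = \left(-17\right) \left(- \frac{2}{5}\right) 26 = \frac{34}{5} \cdot 26 = \frac{884}{5} \approx 176.8$)
$\left(3 - 36\right)^{2} + a = \left(3 - 36\right)^{2} + \frac{884}{5} = \left(-33\right)^{2} + \frac{884}{5} = 1089 + \frac{884}{5} = \frac{6329}{5}$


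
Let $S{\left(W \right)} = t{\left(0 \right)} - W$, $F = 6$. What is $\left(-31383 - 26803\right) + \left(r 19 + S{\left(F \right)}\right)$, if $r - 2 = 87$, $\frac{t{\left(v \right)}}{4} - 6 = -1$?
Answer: $-56481$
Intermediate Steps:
$t{\left(v \right)} = 20$ ($t{\left(v \right)} = 24 + 4 \left(-1\right) = 24 - 4 = 20$)
$r = 89$ ($r = 2 + 87 = 89$)
$S{\left(W \right)} = 20 - W$
$\left(-31383 - 26803\right) + \left(r 19 + S{\left(F \right)}\right) = \left(-31383 - 26803\right) + \left(89 \cdot 19 + \left(20 - 6\right)\right) = -58186 + \left(1691 + \left(20 - 6\right)\right) = -58186 + \left(1691 + 14\right) = -58186 + 1705 = -56481$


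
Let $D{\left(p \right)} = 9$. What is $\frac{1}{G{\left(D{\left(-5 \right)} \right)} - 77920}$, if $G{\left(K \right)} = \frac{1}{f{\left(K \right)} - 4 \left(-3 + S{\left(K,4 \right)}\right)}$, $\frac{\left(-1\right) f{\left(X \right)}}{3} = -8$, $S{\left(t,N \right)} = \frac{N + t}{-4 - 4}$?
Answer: $- \frac{85}{6623198} \approx -1.2834 \cdot 10^{-5}$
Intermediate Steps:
$S{\left(t,N \right)} = - \frac{N}{8} - \frac{t}{8}$ ($S{\left(t,N \right)} = \frac{N + t}{-8} = \left(N + t\right) \left(- \frac{1}{8}\right) = - \frac{N}{8} - \frac{t}{8}$)
$f{\left(X \right)} = 24$ ($f{\left(X \right)} = \left(-3\right) \left(-8\right) = 24$)
$G{\left(K \right)} = \frac{1}{38 + \frac{K}{2}}$ ($G{\left(K \right)} = \frac{1}{24 - 4 \left(-3 - \left(\frac{1}{2} + \frac{K}{8}\right)\right)} = \frac{1}{24 - 4 \left(- \frac{7}{2} - \frac{K}{8}\right)} = \frac{1}{24 + \left(14 + \frac{K}{2}\right)} = \frac{1}{38 + \frac{K}{2}}$)
$\frac{1}{G{\left(D{\left(-5 \right)} \right)} - 77920} = \frac{1}{\frac{2}{76 + 9} - 77920} = \frac{1}{\frac{2}{85} - 77920} = \frac{1}{- \frac{6623198}{85}} = - \frac{85}{6623198}$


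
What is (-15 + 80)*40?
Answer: 2600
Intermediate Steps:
(-15 + 80)*40 = 65*40 = 2600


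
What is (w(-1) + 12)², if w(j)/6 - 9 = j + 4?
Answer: 7056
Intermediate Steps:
w(j) = 78 + 6*j (w(j) = 54 + 6*(j + 4) = 54 + 6*(4 + j) = 54 + (24 + 6*j) = 78 + 6*j)
(w(-1) + 12)² = ((78 + 6*(-1)) + 12)² = ((78 - 6) + 12)² = (72 + 12)² = 84² = 7056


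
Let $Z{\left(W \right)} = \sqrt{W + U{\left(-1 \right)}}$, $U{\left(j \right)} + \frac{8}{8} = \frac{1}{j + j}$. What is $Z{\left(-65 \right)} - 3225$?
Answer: $-3225 + \frac{i \sqrt{266}}{2} \approx -3225.0 + 8.1548 i$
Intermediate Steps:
$U{\left(j \right)} = -1 + \frac{1}{2 j}$ ($U{\left(j \right)} = -1 + \frac{1}{j + j} = -1 + \frac{1}{2 j}$)
$Z{\left(W \right)} = \sqrt{- \frac{3}{2} + W}$ ($Z{\left(W \right)} = \sqrt{W + \frac{\frac{1}{2} - -1}{-1}} = \sqrt{W - \left(\frac{1}{2} + 1\right)} = \sqrt{W - \frac{3}{2}} = \sqrt{- \frac{3}{2} + W}$)
$Z{\left(-65 \right)} - 3225 = \frac{\sqrt{-6 + 4 \left(-65\right)}}{2} - 3225 = \frac{\sqrt{-6 - 260}}{2} - 3225 = \frac{\sqrt{-266}}{2} - 3225 = \frac{i \sqrt{266}}{2} - 3225 = -3225 + \frac{i \sqrt{266}}{2}$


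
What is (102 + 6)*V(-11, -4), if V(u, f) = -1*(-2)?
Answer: 216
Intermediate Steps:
V(u, f) = 2
(102 + 6)*V(-11, -4) = (102 + 6)*2 = 108*2 = 216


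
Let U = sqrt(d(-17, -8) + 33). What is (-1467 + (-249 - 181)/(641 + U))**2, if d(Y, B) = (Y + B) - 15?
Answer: (-442523149553*I + 1380119859*sqrt(7))/(-205437*I + 641*sqrt(7)) ≈ 2.1541e+6 - 8.1274*I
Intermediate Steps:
d(Y, B) = -15 + B + Y (d(Y, B) = (B + Y) - 15 = -15 + B + Y)
U = I*sqrt(7) (U = sqrt((-15 - 8 - 17) + 33) = sqrt(-40 + 33) = sqrt(-7) = I*sqrt(7) ≈ 2.6458*I)
(-1467 + (-249 - 181)/(641 + U))**2 = (-1467 + (-249 - 181)/(641 + I*sqrt(7)))**2 = (-1467 - 430/(641 + I*sqrt(7)))**2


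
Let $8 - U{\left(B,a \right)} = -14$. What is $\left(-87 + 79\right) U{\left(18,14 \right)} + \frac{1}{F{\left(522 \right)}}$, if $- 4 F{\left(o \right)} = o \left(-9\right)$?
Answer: $- \frac{413422}{2349} \approx -176.0$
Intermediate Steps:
$U{\left(B,a \right)} = 22$ ($U{\left(B,a \right)} = 8 - -14 = 8 + 14 = 22$)
$F{\left(o \right)} = \frac{9 o}{4}$ ($F{\left(o \right)} = - \frac{o \left(-9\right)}{4} = - \frac{\left(-9\right) o}{4} = \frac{9 o}{4}$)
$\left(-87 + 79\right) U{\left(18,14 \right)} + \frac{1}{F{\left(522 \right)}} = \left(-87 + 79\right) 22 + \frac{1}{\frac{9}{4} \cdot 522} = \left(-8\right) 22 + \frac{1}{\frac{2349}{2}} = -176 + \frac{2}{2349} = - \frac{413422}{2349}$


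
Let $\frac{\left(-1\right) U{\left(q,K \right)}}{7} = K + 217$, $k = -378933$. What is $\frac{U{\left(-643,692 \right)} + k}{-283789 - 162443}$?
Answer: $\frac{16054}{18593} \approx 0.86344$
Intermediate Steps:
$U{\left(q,K \right)} = -1519 - 7 K$ ($U{\left(q,K \right)} = - 7 \left(K + 217\right) = - 7 \left(217 + K\right) = -1519 - 7 K$)
$\frac{U{\left(-643,692 \right)} + k}{-283789 - 162443} = \frac{\left(-1519 - 4844\right) - 378933}{-283789 - 162443} = \frac{\left(-1519 - 4844\right) - 378933}{-446232} = \left(-6363 - 378933\right) \left(- \frac{1}{446232}\right) = \left(-385296\right) \left(- \frac{1}{446232}\right) = \frac{16054}{18593}$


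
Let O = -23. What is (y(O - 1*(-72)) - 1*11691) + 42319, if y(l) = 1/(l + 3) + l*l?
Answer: 1717509/52 ≈ 33029.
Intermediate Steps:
y(l) = l² + 1/(3 + l) (y(l) = 1/(3 + l) + l² = l² + 1/(3 + l))
(y(O - 1*(-72)) - 1*11691) + 42319 = ((1 + (-23 - 1*(-72))³ + 3*(-23 - 1*(-72))²)/(3 + (-23 - 1*(-72))) - 1*11691) + 42319 = ((1 + (-23 + 72)³ + 3*(-23 + 72)²)/(3 + (-23 + 72)) - 11691) + 42319 = ((1 + 49³ + 3*49²)/(3 + 49) - 11691) + 42319 = ((1 + 117649 + 3*2401)/52 - 11691) + 42319 = ((1 + 117649 + 7203)/52 - 11691) + 42319 = ((1/52)*124853 - 11691) + 42319 = (124853/52 - 11691) + 42319 = -483079/52 + 42319 = 1717509/52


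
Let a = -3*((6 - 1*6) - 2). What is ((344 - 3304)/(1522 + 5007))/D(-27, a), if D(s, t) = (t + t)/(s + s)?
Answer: 13320/6529 ≈ 2.0401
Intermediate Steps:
a = 6 (a = -3*((6 - 6) - 2) = -3*(0 - 2) = -3*(-2) = 6)
D(s, t) = t/s (D(s, t) = (2*t)/((2*s)) = (2*t)*(1/(2*s)) = t/s)
((344 - 3304)/(1522 + 5007))/D(-27, a) = ((344 - 3304)/(1522 + 5007))/((6/(-27))) = (-2960/6529)/((6*(-1/27))) = (-2960*1/6529)/(-2/9) = -2960/6529*(-9/2) = 13320/6529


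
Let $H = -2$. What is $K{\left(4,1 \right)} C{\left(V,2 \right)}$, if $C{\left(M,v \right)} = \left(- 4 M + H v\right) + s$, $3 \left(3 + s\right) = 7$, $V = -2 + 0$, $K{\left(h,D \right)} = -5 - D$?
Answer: $-20$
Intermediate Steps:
$V = -2$
$s = - \frac{2}{3}$ ($s = -3 + \frac{1}{3} \cdot 7 = -3 + \frac{7}{3} = - \frac{2}{3} \approx -0.66667$)
$C{\left(M,v \right)} = - \frac{2}{3} - 4 M - 2 v$ ($C{\left(M,v \right)} = \left(- 4 M - 2 v\right) - \frac{2}{3} = - \frac{2}{3} - 4 M - 2 v$)
$K{\left(4,1 \right)} C{\left(V,2 \right)} = \left(-5 - 1\right) \left(- \frac{2}{3} - -8 - 4\right) = \left(-5 - 1\right) \left(- \frac{2}{3} + 8 - 4\right) = \left(-6\right) \frac{10}{3} = -20$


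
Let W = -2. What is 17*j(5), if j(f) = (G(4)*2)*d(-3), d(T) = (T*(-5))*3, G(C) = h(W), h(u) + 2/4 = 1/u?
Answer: -1530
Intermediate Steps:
h(u) = -½ + 1/u
G(C) = -1 (G(C) = (½)*(2 - 1*(-2))/(-2) = (½)*(-½)*(2 + 2) = (½)*(-½)*4 = -1)
d(T) = -15*T (d(T) = -5*T*3 = -15*T)
j(f) = -90 (j(f) = (-1*2)*(-15*(-3)) = -2*45 = -90)
17*j(5) = 17*(-90) = -1530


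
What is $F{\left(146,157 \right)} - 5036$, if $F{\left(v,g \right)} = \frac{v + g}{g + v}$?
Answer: $-5035$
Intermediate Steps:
$F{\left(v,g \right)} = 1$ ($F{\left(v,g \right)} = \frac{g + v}{g + v} = 1$)
$F{\left(146,157 \right)} - 5036 = 1 - 5036 = -5035$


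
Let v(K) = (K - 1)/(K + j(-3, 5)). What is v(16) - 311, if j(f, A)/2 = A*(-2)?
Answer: -1259/4 ≈ -314.75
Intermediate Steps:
j(f, A) = -4*A (j(f, A) = 2*(A*(-2)) = 2*(-2*A) = -4*A)
v(K) = (-1 + K)/(-20 + K) (v(K) = (K - 1)/(K - 4*5) = (-1 + K)/(K - 20) = (-1 + K)/(-20 + K))
v(16) - 311 = (-1 + 16)/(-20 + 16) - 311 = 15/(-4) - 311 = -¼*15 - 311 = -15/4 - 311 = -1259/4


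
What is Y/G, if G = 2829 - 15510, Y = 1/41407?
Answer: -1/525082167 ≈ -1.9045e-9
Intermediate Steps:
Y = 1/41407 ≈ 2.4151e-5
G = -12681
Y/G = (1/41407)/(-12681) = (1/41407)*(-1/12681) = -1/525082167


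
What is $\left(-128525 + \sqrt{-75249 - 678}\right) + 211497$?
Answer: $82972 + i \sqrt{75927} \approx 82972.0 + 275.55 i$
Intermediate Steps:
$\left(-128525 + \sqrt{-75249 - 678}\right) + 211497 = \left(-128525 + \sqrt{-75927}\right) + 211497 = \left(-128525 + i \sqrt{75927}\right) + 211497 = 82972 + i \sqrt{75927}$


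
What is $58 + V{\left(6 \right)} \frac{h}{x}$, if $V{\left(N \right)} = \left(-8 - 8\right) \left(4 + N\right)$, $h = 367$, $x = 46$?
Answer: $- \frac{28026}{23} \approx -1218.5$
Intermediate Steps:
$V{\left(N \right)} = -64 - 16 N$ ($V{\left(N \right)} = - 16 \left(4 + N\right) = -64 - 16 N$)
$58 + V{\left(6 \right)} \frac{h}{x} = 58 + \left(-64 - 96\right) \frac{367}{46} = 58 + \left(-64 - 96\right) 367 \cdot \frac{1}{46} = 58 - \frac{29360}{23} = - \frac{28026}{23}$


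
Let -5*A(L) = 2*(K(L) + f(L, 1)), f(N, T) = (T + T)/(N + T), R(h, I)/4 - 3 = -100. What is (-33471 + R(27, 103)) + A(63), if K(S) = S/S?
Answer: -2708753/80 ≈ -33859.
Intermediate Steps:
K(S) = 1
R(h, I) = -388 (R(h, I) = 12 + 4*(-100) = 12 - 400 = -388)
f(N, T) = 2*T/(N + T) (f(N, T) = (2*T)/(N + T) = 2*T/(N + T))
A(L) = -⅖ - 4/(5*(1 + L)) (A(L) = -2*(1 + 2*1/(L + 1))/5 = -2*(1 + 2*1/(1 + L))/5 = -2*(1 + 2/(1 + L))/5 = -(2 + 4/(1 + L))/5 = -⅖ - 4/(5*(1 + L)))
(-33471 + R(27, 103)) + A(63) = (-33471 - 388) + 2*(-3 - 1*63)/(5*(1 + 63)) = -33859 + (⅖)*(-3 - 63)/64 = -33859 + (⅖)*(1/64)*(-66) = -33859 - 33/80 = -2708753/80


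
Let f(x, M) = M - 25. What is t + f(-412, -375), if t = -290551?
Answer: -290951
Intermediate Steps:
f(x, M) = -25 + M
t + f(-412, -375) = -290551 + (-25 - 375) = -290551 - 400 = -290951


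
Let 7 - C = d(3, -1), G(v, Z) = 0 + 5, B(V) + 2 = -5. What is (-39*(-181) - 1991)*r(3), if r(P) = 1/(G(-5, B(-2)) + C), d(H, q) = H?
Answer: 5068/9 ≈ 563.11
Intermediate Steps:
B(V) = -7 (B(V) = -2 - 5 = -7)
G(v, Z) = 5
C = 4 (C = 7 - 1*3 = 7 - 3 = 4)
r(P) = ⅑ (r(P) = 1/(5 + 4) = 1/9 = ⅑)
(-39*(-181) - 1991)*r(3) = (-39*(-181) - 1991)*(⅑) = (7059 - 1991)*(⅑) = 5068*(⅑) = 5068/9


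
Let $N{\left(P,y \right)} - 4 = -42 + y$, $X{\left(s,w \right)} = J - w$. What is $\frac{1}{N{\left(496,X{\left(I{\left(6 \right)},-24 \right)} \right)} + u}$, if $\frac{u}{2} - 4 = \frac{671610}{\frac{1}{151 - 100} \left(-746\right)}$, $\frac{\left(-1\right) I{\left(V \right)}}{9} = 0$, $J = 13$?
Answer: $- \frac{373}{34249499} \approx -1.0891 \cdot 10^{-5}$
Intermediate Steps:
$I{\left(V \right)} = 0$ ($I{\left(V \right)} = \left(-9\right) 0 = 0$)
$X{\left(s,w \right)} = 13 - w$
$N{\left(P,y \right)} = -38 + y$ ($N{\left(P,y \right)} = 4 + \left(-42 + y\right) = -38 + y$)
$u = - \frac{34249126}{373}$ ($u = 8 + 2 \frac{671610}{\frac{1}{151 - 100} \left(-746\right)} = 8 + 2 \frac{671610}{\frac{1}{51} \left(-746\right)} = 8 + 2 \frac{671610}{- \frac{746}{51}} = 8 + 2 \cdot 671610 \left(- \frac{51}{746}\right) = 8 + 2 \left(- \frac{17126055}{373}\right) = 8 - \frac{34252110}{373} = - \frac{34249126}{373} \approx -91821.0$)
$\frac{1}{N{\left(496,X{\left(I{\left(6 \right)},-24 \right)} \right)} + u} = \frac{1}{\left(-38 + \left(13 - -24\right)\right) - \frac{34249126}{373}} = \frac{1}{\left(-38 + \left(13 + 24\right)\right) - \frac{34249126}{373}} = \frac{1}{\left(-38 + 37\right) - \frac{34249126}{373}} = \frac{1}{-1 - \frac{34249126}{373}} = \frac{1}{- \frac{34249499}{373}} = - \frac{373}{34249499}$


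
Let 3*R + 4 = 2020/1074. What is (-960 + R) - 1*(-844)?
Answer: -188014/1611 ≈ -116.71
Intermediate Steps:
R = -1138/1611 (R = -4/3 + (2020/1074)/3 = -4/3 + (2020*(1/1074))/3 = -4/3 + (⅓)*(1010/537) = -4/3 + 1010/1611 = -1138/1611 ≈ -0.70639)
(-960 + R) - 1*(-844) = (-960 - 1138/1611) - 1*(-844) = -1547698/1611 + 844 = -188014/1611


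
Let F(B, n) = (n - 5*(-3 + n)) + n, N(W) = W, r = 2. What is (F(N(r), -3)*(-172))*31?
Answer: -127968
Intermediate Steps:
F(B, n) = 15 - 3*n (F(B, n) = (n + (15 - 5*n)) + n = (15 - 4*n) + n = 15 - 3*n)
(F(N(r), -3)*(-172))*31 = ((15 - 3*(-3))*(-172))*31 = ((15 + 9)*(-172))*31 = (24*(-172))*31 = -4128*31 = -127968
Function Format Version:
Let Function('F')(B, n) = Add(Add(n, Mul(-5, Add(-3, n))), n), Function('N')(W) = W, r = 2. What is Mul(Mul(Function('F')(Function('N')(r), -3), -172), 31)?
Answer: -127968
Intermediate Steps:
Function('F')(B, n) = Add(15, Mul(-3, n)) (Function('F')(B, n) = Add(Add(n, Add(15, Mul(-5, n))), n) = Add(Add(15, Mul(-4, n)), n) = Add(15, Mul(-3, n)))
Mul(Mul(Function('F')(Function('N')(r), -3), -172), 31) = Mul(Mul(Add(15, Mul(-3, -3)), -172), 31) = Mul(Mul(Add(15, 9), -172), 31) = Mul(Mul(24, -172), 31) = Mul(-4128, 31) = -127968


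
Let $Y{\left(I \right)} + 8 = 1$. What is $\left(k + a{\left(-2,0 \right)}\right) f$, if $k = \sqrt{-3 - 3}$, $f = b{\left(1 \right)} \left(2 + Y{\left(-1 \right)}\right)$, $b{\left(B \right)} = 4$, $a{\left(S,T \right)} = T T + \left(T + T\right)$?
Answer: $- 20 i \sqrt{6} \approx - 48.99 i$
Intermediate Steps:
$Y{\left(I \right)} = -7$ ($Y{\left(I \right)} = -8 + 1 = -7$)
$a{\left(S,T \right)} = T^{2} + 2 T$
$f = -20$ ($f = 4 \left(2 - 7\right) = 4 \left(-5\right) = -20$)
$k = i \sqrt{6}$ ($k = \sqrt{-6} = i \sqrt{6} \approx 2.4495 i$)
$\left(k + a{\left(-2,0 \right)}\right) f = \left(i \sqrt{6} + 0 \left(2 + 0\right)\right) \left(-20\right) = \left(i \sqrt{6} + 0 \cdot 2\right) \left(-20\right) = \left(i \sqrt{6} + 0\right) \left(-20\right) = i \sqrt{6} \left(-20\right) = - 20 i \sqrt{6}$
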